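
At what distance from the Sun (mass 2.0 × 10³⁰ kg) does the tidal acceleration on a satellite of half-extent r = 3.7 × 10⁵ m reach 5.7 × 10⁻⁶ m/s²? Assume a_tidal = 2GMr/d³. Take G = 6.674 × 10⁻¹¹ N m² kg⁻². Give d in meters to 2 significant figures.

2.6 × 10¹⁰ m

2GMr/d³ = a_tidal  ⇒  d = (2GMr / a_tidal)^(1/3)
d = (2 × 6.674×10⁻¹¹ × (2.0 × 10³⁰) × (3.7 × 10⁵) / (5.7 × 10⁻⁶))^(1/3)
  = 2.6 × 10¹⁰ m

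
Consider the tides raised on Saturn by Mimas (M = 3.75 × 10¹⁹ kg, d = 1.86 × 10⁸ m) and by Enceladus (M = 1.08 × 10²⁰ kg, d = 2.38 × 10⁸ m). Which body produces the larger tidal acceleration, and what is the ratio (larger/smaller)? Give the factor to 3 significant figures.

Enceladus, by a factor of ≈ 1.37

Tidal stretch scales as M/d³; compute that for each body.
Mimas: (3.75 × 10¹⁹) / (1.86 × 10⁸)³ = 5.828 × 10⁻⁶
Enceladus: (1.08 × 10²⁰) / (2.38 × 10⁸)³ = 8.011 × 10⁻⁶
Ratio (larger/smaller) = 1.37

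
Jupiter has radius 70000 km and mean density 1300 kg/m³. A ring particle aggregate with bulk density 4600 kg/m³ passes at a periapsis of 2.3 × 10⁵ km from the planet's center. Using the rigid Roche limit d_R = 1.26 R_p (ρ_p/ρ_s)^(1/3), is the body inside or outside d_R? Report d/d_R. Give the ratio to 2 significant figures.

outside; d/d_R ≈ 4.0

d_R = 1.26 × (70000 km) × (1300/4600)^(1/3) = 57880 km
d/d_R = (2.3 × 10⁵) / (57880) = 4.0
Since d/d_R > 1, the body is outside the Roche limit.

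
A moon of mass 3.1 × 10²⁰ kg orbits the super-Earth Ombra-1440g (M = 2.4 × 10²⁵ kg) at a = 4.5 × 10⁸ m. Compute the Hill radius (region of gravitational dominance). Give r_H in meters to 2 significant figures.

r_H ≈ a (m/3M)^(1/3)
    = (4.5 × 10⁸) × (3.1 × 10²⁰ / (3 × 2.4 × 10²⁵))^(1/3)
    = 7.3 × 10⁶ m

7.3 × 10⁶ m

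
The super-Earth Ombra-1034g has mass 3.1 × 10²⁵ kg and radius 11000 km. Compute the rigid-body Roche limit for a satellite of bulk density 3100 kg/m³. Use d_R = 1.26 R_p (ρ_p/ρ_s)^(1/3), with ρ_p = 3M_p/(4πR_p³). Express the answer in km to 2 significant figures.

ρ_p = 3M_p/(4πR_p³) = 3 × (3.1 × 10²⁵) / (4π × (1.1 × 10⁷ m)³) = 5600 kg/m³
d_R = 1.26 × 11000 km × (5600/3100)^(1/3)
    = 17000 km

17000 km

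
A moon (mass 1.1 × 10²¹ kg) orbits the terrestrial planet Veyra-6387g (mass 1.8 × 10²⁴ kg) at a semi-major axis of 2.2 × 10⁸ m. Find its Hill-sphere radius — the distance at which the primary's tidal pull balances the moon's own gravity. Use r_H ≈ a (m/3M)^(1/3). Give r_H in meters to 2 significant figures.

1.3 × 10⁷ m

r_H ≈ a (m/3M)^(1/3)
    = (2.2 × 10⁸) × (1.1 × 10²¹ / (3 × 1.8 × 10²⁴))^(1/3)
    = 1.3 × 10⁷ m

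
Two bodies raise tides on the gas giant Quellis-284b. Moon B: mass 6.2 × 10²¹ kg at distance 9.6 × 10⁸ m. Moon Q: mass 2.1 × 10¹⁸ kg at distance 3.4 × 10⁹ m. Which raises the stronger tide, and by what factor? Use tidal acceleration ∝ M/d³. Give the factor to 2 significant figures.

Moon B, by a factor of ≈ 1.3 × 10⁵

Tidal stretch scales as M/d³; compute that for each body.
Moon B: (6.2 × 10²¹) / (9.6 × 10⁸)³ = 7.008 × 10⁻⁶
Moon Q: (2.1 × 10¹⁸) / (3.4 × 10⁹)³ = 5.343 × 10⁻¹¹
Ratio (larger/smaller) = 1.3 × 10⁵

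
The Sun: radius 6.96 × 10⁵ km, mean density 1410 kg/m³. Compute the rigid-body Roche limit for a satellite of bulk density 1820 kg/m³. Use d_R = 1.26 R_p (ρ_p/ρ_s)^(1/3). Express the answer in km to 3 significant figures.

d_R = 1.26 × 6.96 × 10⁵ km × (1410/1820)^(1/3)
    = 8.05 × 10⁵ km

8.05 × 10⁵ km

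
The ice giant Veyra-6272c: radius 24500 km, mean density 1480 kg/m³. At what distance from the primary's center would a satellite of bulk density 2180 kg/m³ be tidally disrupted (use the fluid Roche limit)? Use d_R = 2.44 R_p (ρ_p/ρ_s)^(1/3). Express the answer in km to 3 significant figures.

52500 km

d_R = 2.44 × 24500 km × (1480/2180)^(1/3)
    = 52500 km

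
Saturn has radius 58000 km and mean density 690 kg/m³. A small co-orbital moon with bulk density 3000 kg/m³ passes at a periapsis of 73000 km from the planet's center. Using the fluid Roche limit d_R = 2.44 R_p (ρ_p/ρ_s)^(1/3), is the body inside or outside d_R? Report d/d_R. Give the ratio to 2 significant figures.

inside; d/d_R ≈ 0.84

d_R = 2.44 × (58000 km) × (690/3000)^(1/3) = 86710 km
d/d_R = (73000) / (86710) = 0.84
Since d/d_R < 1, the body is inside the Roche limit.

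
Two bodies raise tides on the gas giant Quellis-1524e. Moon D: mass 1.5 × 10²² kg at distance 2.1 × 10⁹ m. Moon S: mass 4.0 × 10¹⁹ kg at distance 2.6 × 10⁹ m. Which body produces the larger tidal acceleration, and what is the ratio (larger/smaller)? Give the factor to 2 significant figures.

Tidal stretch scales as M/d³; compute that for each body.
Moon D: (1.5 × 10²²) / (2.1 × 10⁹)³ = 1.620 × 10⁻⁶
Moon S: (4.0 × 10¹⁹) / (2.6 × 10⁹)³ = 2.276 × 10⁻⁹
Ratio (larger/smaller) = 710

Moon D, by a factor of ≈ 710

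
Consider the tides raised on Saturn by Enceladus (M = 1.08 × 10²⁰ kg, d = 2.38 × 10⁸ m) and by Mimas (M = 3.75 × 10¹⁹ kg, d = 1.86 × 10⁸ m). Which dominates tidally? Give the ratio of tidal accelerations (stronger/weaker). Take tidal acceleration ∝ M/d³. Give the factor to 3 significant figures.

Enceladus, by a factor of ≈ 1.37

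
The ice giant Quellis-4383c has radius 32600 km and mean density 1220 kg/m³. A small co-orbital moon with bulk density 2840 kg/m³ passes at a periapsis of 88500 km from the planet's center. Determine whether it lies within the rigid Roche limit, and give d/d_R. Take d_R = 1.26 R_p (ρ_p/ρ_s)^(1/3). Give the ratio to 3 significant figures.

d_R = 1.26 × (32600 km) × (1220/2840)^(1/3) = 30990 km
d/d_R = (88500) / (30990) = 2.86
Since d/d_R > 1, the body is outside the Roche limit.

outside; d/d_R ≈ 2.86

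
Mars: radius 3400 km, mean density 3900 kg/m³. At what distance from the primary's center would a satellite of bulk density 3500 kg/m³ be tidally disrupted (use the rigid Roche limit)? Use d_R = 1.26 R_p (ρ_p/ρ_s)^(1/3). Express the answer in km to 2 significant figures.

4400 km

d_R = 1.26 × 3400 km × (3900/3500)^(1/3)
    = 4400 km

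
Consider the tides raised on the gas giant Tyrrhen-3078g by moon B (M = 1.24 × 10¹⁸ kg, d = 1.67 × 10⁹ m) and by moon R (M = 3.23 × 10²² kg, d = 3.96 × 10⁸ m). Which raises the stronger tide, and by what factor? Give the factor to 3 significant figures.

Moon R, by a factor of ≈ 1.95 × 10⁶

The tide-raising term goes as M/d³ (the gradient of a 1/d² field).
Moon B: (1.24 × 10¹⁸) / (1.67 × 10⁹)³ = 2.662 × 10⁻¹⁰
Moon R: (3.23 × 10²²) / (3.96 × 10⁸)³ = 5.201 × 10⁻⁴
Ratio (larger/smaller) = 1.95 × 10⁶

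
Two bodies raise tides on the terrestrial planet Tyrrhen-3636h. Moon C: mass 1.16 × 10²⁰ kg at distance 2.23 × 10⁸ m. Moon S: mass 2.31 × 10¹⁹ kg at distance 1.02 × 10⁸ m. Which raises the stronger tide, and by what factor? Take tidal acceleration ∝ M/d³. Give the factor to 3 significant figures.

Moon S, by a factor of ≈ 2.08

Tidal acceleration ∝ M/d³, so compare M/d³ for each.
Moon C: (1.16 × 10²⁰) / (2.23 × 10⁸)³ = 1.046 × 10⁻⁵
Moon S: (2.31 × 10¹⁹) / (1.02 × 10⁸)³ = 2.177 × 10⁻⁵
Ratio (larger/smaller) = 2.08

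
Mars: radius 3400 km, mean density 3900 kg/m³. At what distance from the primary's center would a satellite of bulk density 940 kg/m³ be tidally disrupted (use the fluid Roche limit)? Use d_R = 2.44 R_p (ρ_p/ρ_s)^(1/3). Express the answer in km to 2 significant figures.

13000 km

d_R = 2.44 × 3400 km × (3900/940)^(1/3)
    = 13000 km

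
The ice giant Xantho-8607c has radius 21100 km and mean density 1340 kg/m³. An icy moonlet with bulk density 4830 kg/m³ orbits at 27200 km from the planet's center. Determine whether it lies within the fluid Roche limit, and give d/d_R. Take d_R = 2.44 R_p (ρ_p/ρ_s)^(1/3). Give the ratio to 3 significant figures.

inside; d/d_R ≈ 0.810

d_R = 2.44 × (21100 km) × (1340/4830)^(1/3) = 33580 km
d/d_R = (27200) / (33580) = 0.810
Since d/d_R < 1, the body is inside the Roche limit.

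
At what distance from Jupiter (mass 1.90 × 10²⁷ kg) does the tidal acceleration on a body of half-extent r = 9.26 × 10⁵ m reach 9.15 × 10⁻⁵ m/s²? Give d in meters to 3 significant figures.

1.37 × 10⁹ m

2GMr/d³ = a_tidal  ⇒  d = (2GMr / a_tidal)^(1/3)
d = (2 × 6.674×10⁻¹¹ × (1.90 × 10²⁷) × (9.26 × 10⁵) / (9.15 × 10⁻⁵))^(1/3)
  = 1.37 × 10⁹ m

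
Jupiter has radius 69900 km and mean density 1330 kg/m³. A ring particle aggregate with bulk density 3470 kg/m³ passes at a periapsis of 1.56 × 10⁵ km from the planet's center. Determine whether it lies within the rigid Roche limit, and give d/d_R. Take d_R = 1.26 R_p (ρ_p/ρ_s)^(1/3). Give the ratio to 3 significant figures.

outside; d/d_R ≈ 2.44

d_R = 1.26 × (69900 km) × (1330/3470)^(1/3) = 63980 km
d/d_R = (1.56 × 10⁵) / (63980) = 2.44
Since d/d_R > 1, the body is outside the Roche limit.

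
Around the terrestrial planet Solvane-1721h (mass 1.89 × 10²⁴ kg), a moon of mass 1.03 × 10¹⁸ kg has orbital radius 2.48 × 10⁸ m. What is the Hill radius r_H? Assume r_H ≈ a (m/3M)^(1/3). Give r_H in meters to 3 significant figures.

r_H ≈ a (m/3M)^(1/3)
    = (2.48 × 10⁸) × (1.03 × 10¹⁸ / (3 × 1.89 × 10²⁴))^(1/3)
    = 1.40 × 10⁶ m

1.40 × 10⁶ m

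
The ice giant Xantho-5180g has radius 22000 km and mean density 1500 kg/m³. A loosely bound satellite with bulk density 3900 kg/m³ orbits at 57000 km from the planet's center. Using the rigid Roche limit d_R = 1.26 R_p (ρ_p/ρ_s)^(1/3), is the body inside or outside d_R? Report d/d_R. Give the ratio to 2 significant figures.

outside; d/d_R ≈ 2.8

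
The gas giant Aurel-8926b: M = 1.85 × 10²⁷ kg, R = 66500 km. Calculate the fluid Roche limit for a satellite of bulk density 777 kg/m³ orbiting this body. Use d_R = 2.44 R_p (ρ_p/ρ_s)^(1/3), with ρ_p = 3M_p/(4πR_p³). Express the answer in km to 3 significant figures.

2.02 × 10⁵ km

ρ_p = 3M_p/(4πR_p³) = 3 × (1.85 × 10²⁷) / (4π × (6.65 × 10⁷ m)³) = 1500 kg/m³
d_R = 2.44 × 66500 km × (1500/777)^(1/3)
    = 2.02 × 10⁵ km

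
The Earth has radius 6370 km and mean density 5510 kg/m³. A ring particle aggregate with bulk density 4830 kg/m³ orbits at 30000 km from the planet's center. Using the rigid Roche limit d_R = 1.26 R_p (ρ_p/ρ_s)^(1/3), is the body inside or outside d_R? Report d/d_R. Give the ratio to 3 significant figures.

d_R = 1.26 × (6370 km) × (5510/4830)^(1/3) = 8386 km
d/d_R = (30000) / (8386) = 3.58
Since d/d_R > 1, the body is outside the Roche limit.

outside; d/d_R ≈ 3.58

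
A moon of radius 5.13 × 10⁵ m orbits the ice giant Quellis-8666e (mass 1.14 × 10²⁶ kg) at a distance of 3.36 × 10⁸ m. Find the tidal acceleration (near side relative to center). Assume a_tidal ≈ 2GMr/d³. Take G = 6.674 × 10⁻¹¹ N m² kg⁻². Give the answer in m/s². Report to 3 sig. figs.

2.06 × 10⁻⁴ m/s²

Since r ≪ d, expand the inverse-square field across one radius to get the leading 2GMr/d³ term.
Δa = 2GMr/d³
   = 2 × (6.674 × 10⁻¹¹) × (1.14 × 10²⁶) × (5.13 × 10⁵) / (3.36 × 10⁸)³
   = 2.06 × 10⁻⁴ m/s²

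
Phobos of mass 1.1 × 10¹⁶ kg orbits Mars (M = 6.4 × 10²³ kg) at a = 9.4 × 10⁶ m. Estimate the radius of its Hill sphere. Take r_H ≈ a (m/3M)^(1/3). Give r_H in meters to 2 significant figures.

r_H ≈ a (m/3M)^(1/3)
    = (9.4 × 10⁶) × (1.1 × 10¹⁶ / (3 × 6.4 × 10²³))^(1/3)
    = 1.7 × 10⁴ m

1.7 × 10⁴ m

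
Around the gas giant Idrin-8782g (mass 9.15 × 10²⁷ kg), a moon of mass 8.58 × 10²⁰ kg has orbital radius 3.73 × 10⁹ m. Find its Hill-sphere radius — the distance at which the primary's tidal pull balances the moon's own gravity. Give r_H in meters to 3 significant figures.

1.17 × 10⁷ m

r_H ≈ a (m/3M)^(1/3)
    = (3.73 × 10⁹) × (8.58 × 10²⁰ / (3 × 9.15 × 10²⁷))^(1/3)
    = 1.17 × 10⁷ m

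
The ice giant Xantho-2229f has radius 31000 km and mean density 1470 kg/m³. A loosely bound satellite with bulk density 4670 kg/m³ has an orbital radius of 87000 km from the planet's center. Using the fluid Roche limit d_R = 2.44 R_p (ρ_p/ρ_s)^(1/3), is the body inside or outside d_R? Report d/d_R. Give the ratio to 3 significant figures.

d_R = 2.44 × (31000 km) × (1470/4670)^(1/3) = 51450 km
d/d_R = (87000) / (51450) = 1.69
Since d/d_R > 1, the body is outside the Roche limit.

outside; d/d_R ≈ 1.69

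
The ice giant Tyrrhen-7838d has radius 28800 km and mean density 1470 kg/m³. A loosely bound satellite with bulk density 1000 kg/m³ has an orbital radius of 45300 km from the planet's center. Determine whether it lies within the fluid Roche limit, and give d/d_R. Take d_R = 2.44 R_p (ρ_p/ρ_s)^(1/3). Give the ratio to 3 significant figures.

inside; d/d_R ≈ 0.567

d_R = 2.44 × (28800 km) × (1470/1000)^(1/3) = 79900 km
d/d_R = (45300) / (79900) = 0.567
Since d/d_R < 1, the body is inside the Roche limit.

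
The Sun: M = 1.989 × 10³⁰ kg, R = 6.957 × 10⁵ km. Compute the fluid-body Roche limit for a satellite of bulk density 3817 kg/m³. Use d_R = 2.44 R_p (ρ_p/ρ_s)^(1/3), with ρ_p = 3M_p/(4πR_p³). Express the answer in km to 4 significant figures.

ρ_p = 3M_p/(4πR_p³) = 3 × (1.989 × 10³⁰) / (4π × (6.957 × 10⁸ m)³) = 1410 kg/m³
d_R = 2.44 × 6.957 × 10⁵ km × (1410/3817)^(1/3)
    = 1.218 × 10⁶ km

1.218 × 10⁶ km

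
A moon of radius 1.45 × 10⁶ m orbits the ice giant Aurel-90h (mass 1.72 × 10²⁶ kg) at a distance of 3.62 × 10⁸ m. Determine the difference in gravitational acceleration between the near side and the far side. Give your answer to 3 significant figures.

1.40 × 10⁻³ m/s²

Near-to-far spans 2r, so the tidal difference is twice the near-to-center value: 4GMr/d³.
Δa = 4GMr/d³
   = 4 × (6.674 × 10⁻¹¹) × (1.72 × 10²⁶) × (1.45 × 10⁶) / (3.62 × 10⁸)³
   = 1.40 × 10⁻³ m/s²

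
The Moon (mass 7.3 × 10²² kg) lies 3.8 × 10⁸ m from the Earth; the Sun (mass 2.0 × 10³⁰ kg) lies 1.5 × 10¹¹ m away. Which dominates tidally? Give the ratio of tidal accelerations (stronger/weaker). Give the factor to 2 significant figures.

The Moon, by a factor of ≈ 2.2

Tidal acceleration ∝ M/d³, so compare M/d³ for each.
The Moon: (7.3 × 10²²) / (3.8 × 10⁸)³ = 1.330 × 10⁻³
The Sun: (2.0 × 10³⁰) / (1.5 × 10¹¹)³ = 5.926 × 10⁻⁴
Ratio (larger/smaller) = 2.2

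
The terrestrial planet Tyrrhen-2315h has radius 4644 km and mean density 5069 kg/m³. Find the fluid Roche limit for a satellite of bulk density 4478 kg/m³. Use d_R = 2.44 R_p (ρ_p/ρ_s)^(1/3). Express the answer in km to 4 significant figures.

11810 km

d_R = 2.44 × 4644 km × (5069/4478)^(1/3)
    = 11810 km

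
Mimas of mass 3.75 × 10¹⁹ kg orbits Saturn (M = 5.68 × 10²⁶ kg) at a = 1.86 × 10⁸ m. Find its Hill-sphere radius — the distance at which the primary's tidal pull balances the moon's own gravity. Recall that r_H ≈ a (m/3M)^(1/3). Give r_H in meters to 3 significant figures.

r_H ≈ a (m/3M)^(1/3)
    = (1.86 × 10⁸) × (3.75 × 10¹⁹ / (3 × 5.68 × 10²⁶))^(1/3)
    = 5.21 × 10⁵ m

5.21 × 10⁵ m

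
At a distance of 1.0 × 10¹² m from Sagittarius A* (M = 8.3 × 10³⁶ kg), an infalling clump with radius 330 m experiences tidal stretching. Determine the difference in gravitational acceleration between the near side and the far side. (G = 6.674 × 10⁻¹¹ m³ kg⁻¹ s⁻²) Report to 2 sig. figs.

Δg = 4GMr/d³
   = 4 × (6.674 × 10⁻¹¹) × (8.3 × 10³⁶) × (330) / (1.0 × 10¹²)³
   = 7.3 × 10⁻⁷ m/s²

7.3 × 10⁻⁷ m/s²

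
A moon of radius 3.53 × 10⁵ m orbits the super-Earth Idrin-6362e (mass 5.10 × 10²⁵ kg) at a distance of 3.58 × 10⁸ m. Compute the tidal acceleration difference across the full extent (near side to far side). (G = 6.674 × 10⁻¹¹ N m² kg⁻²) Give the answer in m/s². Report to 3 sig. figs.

a_tidal = 4GMr/d³
        = 4 × (6.674 × 10⁻¹¹) × (5.10 × 10²⁵) × (3.53 × 10⁵) / (3.58 × 10⁸)³
        = 1.05 × 10⁻⁴ m/s²

1.05 × 10⁻⁴ m/s²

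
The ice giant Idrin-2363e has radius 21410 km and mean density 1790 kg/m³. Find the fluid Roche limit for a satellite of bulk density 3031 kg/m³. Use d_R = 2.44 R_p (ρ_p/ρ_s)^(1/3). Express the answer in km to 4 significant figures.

43830 km

d_R = 2.44 × 21410 km × (1790/3031)^(1/3)
    = 43830 km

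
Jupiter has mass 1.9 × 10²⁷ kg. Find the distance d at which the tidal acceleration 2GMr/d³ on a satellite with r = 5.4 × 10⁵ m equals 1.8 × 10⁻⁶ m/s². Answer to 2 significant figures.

2GMr/d³ = a_tidal  ⇒  d = (2GMr / a_tidal)^(1/3)
d = (2 × 6.674×10⁻¹¹ × (1.9 × 10²⁷) × (5.4 × 10⁵) / (1.8 × 10⁻⁶))^(1/3)
  = 4.2 × 10⁹ m

4.2 × 10⁹ m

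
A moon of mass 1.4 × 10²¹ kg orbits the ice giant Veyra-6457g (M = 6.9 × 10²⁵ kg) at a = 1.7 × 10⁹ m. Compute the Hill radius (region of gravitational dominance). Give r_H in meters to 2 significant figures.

r_H ≈ a (m/3M)^(1/3)
    = (1.7 × 10⁹) × (1.4 × 10²¹ / (3 × 6.9 × 10²⁵))^(1/3)
    = 3.2 × 10⁷ m

3.2 × 10⁷ m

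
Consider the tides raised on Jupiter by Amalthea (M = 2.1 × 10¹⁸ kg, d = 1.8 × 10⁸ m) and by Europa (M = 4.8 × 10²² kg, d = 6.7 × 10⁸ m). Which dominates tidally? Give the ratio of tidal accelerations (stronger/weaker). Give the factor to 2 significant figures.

The tide-raising term goes as M/d³ (the gradient of a 1/d² field).
Amalthea: (2.1 × 10¹⁸) / (1.8 × 10⁸)³ = 3.601 × 10⁻⁷
Europa: (4.8 × 10²²) / (6.7 × 10⁸)³ = 1.596 × 10⁻⁴
Ratio (larger/smaller) = 440

Europa, by a factor of ≈ 440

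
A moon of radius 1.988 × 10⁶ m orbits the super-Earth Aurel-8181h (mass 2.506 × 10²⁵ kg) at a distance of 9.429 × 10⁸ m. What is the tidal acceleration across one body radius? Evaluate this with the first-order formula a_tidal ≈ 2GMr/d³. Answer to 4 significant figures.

The tidal stretch is the gradient of GM/d² times the body's extent r, hence the 1/d³ dependence.
a_tidal = 2GMr/d³
        = 2 × (6.674 × 10⁻¹¹) × (2.506 × 10²⁵) × (1.988 × 10⁶) / (9.429 × 10⁸)³
        = 7.933 × 10⁻⁶ m/s²

7.933 × 10⁻⁶ m/s²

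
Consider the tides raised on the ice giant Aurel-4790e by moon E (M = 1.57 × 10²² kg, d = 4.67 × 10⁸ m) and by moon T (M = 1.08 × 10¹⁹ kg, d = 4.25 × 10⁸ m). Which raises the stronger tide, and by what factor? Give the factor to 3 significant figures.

Tidal acceleration ∝ M/d³, so compare M/d³ for each.
Moon E: (1.57 × 10²²) / (4.67 × 10⁸)³ = 1.542 × 10⁻⁴
Moon T: (1.08 × 10¹⁹) / (4.25 × 10⁸)³ = 1.407 × 10⁻⁷
Ratio (larger/smaller) = 1100

Moon E, by a factor of ≈ 1100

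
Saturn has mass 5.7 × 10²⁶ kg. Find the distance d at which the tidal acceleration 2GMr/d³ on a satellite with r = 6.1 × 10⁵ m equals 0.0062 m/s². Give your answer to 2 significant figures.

2GMr/d³ = a_tidal  ⇒  d = (2GMr / a_tidal)^(1/3)
d = (2 × 6.674×10⁻¹¹ × (5.7 × 10²⁶) × (6.1 × 10⁵) / (0.0062))^(1/3)
  = 2.0 × 10⁸ m

2.0 × 10⁸ m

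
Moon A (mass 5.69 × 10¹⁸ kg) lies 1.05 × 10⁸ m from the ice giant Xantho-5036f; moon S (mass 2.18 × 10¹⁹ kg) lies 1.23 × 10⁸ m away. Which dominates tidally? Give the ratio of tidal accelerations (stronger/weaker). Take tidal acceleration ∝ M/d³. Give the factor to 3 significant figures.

The tide-raising term goes as M/d³ (the gradient of a 1/d² field).
Moon A: (5.69 × 10¹⁸) / (1.05 × 10⁸)³ = 4.915 × 10⁻⁶
Moon S: (2.18 × 10¹⁹) / (1.23 × 10⁸)³ = 1.171 × 10⁻⁵
Ratio (larger/smaller) = 2.38

Moon S, by a factor of ≈ 2.38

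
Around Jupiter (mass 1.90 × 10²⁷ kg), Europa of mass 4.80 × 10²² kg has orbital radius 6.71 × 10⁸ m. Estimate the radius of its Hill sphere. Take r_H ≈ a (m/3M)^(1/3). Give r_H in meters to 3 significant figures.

1.37 × 10⁷ m

r_H ≈ a (m/3M)^(1/3)
    = (6.71 × 10⁸) × (4.80 × 10²² / (3 × 1.90 × 10²⁷))^(1/3)
    = 1.37 × 10⁷ m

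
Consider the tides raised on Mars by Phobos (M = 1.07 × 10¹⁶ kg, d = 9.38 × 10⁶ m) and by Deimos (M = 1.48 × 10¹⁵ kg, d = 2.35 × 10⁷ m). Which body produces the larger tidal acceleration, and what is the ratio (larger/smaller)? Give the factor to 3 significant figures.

The tide-raising term goes as M/d³ (the gradient of a 1/d² field).
Phobos: (1.07 × 10¹⁶) / (9.38 × 10⁶)³ = 1.297 × 10⁻⁵
Deimos: (1.48 × 10¹⁵) / (2.35 × 10⁷)³ = 1.140 × 10⁻⁷
Ratio (larger/smaller) = 114

Phobos, by a factor of ≈ 114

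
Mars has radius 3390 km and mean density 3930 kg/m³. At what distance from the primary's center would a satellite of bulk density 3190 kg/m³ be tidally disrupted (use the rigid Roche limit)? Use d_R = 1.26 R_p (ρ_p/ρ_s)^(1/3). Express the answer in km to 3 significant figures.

d_R = 1.26 × 3390 km × (3930/3190)^(1/3)
    = 4580 km

4580 km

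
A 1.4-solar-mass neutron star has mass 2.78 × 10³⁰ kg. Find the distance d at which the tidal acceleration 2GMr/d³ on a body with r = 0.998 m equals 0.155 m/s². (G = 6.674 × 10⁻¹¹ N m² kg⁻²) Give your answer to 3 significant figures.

2GMr/d³ = a_tidal  ⇒  d = (2GMr / a_tidal)^(1/3)
d = (2 × 6.674×10⁻¹¹ × (2.78 × 10³⁰) × (0.998) / (0.155))^(1/3)
  = 1.34 × 10⁷ m

1.34 × 10⁷ m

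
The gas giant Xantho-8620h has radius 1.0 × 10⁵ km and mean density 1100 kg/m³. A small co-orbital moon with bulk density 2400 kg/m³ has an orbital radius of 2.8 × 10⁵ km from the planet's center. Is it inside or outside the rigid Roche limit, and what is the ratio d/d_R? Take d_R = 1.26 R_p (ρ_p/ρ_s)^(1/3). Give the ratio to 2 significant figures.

outside; d/d_R ≈ 2.9

d_R = 1.26 × (1.0 × 10⁵ km) × (1100/2400)^(1/3) = 97150 km
d/d_R = (2.8 × 10⁵) / (97150) = 2.9
Since d/d_R > 1, the body is outside the Roche limit.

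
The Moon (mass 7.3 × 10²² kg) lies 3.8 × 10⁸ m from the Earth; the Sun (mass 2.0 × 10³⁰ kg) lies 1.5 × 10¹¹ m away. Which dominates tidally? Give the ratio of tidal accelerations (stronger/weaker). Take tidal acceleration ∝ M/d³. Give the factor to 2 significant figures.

The Moon, by a factor of ≈ 2.2

Tidal stretch scales as M/d³; compute that for each body.
The Moon: (7.3 × 10²²) / (3.8 × 10⁸)³ = 1.330 × 10⁻³
The Sun: (2.0 × 10³⁰) / (1.5 × 10¹¹)³ = 5.926 × 10⁻⁴
Ratio (larger/smaller) = 2.2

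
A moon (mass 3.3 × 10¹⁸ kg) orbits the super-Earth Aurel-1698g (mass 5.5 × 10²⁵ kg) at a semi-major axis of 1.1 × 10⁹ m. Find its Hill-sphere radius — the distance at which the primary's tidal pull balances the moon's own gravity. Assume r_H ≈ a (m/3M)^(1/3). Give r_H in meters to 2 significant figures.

3.0 × 10⁶ m

r_H ≈ a (m/3M)^(1/3)
    = (1.1 × 10⁹) × (3.3 × 10¹⁸ / (3 × 5.5 × 10²⁵))^(1/3)
    = 3.0 × 10⁶ m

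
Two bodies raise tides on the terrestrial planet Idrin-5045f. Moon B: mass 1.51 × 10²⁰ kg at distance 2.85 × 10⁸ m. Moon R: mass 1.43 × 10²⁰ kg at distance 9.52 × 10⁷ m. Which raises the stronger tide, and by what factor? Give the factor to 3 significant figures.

Moon R, by a factor of ≈ 25.4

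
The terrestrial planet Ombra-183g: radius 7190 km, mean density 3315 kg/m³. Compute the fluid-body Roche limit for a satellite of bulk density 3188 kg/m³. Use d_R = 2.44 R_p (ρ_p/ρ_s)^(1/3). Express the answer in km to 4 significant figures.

17770 km

d_R = 2.44 × 7190 km × (3315/3188)^(1/3)
    = 17770 km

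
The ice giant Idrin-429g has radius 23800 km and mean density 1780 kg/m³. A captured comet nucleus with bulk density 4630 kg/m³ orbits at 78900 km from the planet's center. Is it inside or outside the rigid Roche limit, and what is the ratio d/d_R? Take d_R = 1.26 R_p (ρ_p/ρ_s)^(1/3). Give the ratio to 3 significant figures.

d_R = 1.26 × (23800 km) × (1780/4630)^(1/3) = 21810 km
d/d_R = (78900) / (21810) = 3.62
Since d/d_R > 1, the body is outside the Roche limit.

outside; d/d_R ≈ 3.62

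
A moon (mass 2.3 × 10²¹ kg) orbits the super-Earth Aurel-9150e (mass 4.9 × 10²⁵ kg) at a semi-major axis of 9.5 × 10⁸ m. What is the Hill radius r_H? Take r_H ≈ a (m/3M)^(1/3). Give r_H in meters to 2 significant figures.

r_H ≈ a (m/3M)^(1/3)
    = (9.5 × 10⁸) × (2.3 × 10²¹ / (3 × 4.9 × 10²⁵))^(1/3)
    = 2.4 × 10⁷ m

2.4 × 10⁷ m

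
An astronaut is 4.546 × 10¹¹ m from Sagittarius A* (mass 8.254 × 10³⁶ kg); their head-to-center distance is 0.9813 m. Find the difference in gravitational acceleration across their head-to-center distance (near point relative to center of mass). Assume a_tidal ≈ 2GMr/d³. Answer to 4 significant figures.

Δa = 2GMr/d³
   = 2 × (6.674 × 10⁻¹¹) × (8.254 × 10³⁶) × (0.9813) / (4.546 × 10¹¹)³
   = 1.151 × 10⁻⁸ m/s²

1.151 × 10⁻⁸ m/s²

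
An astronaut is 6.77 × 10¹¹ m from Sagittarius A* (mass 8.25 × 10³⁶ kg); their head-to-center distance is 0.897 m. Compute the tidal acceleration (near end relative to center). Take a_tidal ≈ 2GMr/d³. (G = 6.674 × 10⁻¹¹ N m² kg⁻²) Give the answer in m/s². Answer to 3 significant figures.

3.18 × 10⁻⁹ m/s²

Differencing GM/(d−r)² and GM/d² to first order in r/d gives 2GMr/d³.
a_tidal = 2GMr/d³
        = 2 × (6.674 × 10⁻¹¹) × (8.25 × 10³⁶) × (0.897) / (6.77 × 10¹¹)³
        = 3.18 × 10⁻⁹ m/s²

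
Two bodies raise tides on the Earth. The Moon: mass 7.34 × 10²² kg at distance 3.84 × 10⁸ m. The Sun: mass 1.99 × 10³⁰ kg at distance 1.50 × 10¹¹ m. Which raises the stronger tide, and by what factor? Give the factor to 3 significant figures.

The tide-raising term goes as M/d³ (the gradient of a 1/d² field).
The Moon: (7.34 × 10²²) / (3.84 × 10⁸)³ = 1.296 × 10⁻³
The Sun: (1.99 × 10³⁰) / (1.50 × 10¹¹)³ = 5.896 × 10⁻⁴
Ratio (larger/smaller) = 2.20

The Moon, by a factor of ≈ 2.20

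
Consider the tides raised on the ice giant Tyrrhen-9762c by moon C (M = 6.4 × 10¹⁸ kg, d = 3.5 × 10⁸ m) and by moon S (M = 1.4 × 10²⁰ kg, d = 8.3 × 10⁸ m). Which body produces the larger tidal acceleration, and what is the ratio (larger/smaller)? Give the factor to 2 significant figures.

Tidal stretch scales as M/d³; compute that for each body.
Moon C: (6.4 × 10¹⁸) / (3.5 × 10⁸)³ = 1.493 × 10⁻⁷
Moon S: (1.4 × 10²⁰) / (8.3 × 10⁸)³ = 2.448 × 10⁻⁷
Ratio (larger/smaller) = 1.6

Moon S, by a factor of ≈ 1.6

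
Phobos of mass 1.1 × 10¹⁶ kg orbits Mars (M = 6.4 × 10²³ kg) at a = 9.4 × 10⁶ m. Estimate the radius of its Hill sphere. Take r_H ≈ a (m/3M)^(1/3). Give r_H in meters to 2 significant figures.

1.7 × 10⁴ m

r_H ≈ a (m/3M)^(1/3)
    = (9.4 × 10⁶) × (1.1 × 10¹⁶ / (3 × 6.4 × 10²³))^(1/3)
    = 1.7 × 10⁴ m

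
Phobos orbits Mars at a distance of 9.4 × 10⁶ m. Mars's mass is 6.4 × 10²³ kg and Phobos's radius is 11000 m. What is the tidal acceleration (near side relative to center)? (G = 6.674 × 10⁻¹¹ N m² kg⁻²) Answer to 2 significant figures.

Δg = 2GMr/d³
   = 2 × (6.674 × 10⁻¹¹) × (6.4 × 10²³) × (11000) / (9.4 × 10⁶)³
   = 1.1 × 10⁻³ m/s²

1.1 × 10⁻³ m/s²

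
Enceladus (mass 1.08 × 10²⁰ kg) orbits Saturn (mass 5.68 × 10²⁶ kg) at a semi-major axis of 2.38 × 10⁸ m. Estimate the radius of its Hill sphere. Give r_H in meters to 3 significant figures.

9.49 × 10⁵ m

r_H ≈ a (m/3M)^(1/3)
    = (2.38 × 10⁸) × (1.08 × 10²⁰ / (3 × 5.68 × 10²⁶))^(1/3)
    = 9.49 × 10⁵ m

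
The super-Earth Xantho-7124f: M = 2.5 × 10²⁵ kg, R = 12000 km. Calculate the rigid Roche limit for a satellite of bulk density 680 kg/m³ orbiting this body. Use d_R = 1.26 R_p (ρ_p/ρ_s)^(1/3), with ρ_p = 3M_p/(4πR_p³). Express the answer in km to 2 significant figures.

ρ_p = 3M_p/(4πR_p³) = 3 × (2.5 × 10²⁵) / (4π × (1.2 × 10⁷ m)³) = 3500 kg/m³
d_R = 1.26 × 12000 km × (3500/680)^(1/3)
    = 26000 km

26000 km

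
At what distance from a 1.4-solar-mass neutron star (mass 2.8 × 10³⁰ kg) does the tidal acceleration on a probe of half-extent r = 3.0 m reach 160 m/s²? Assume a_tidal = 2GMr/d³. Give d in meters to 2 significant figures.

2GMr/d³ = a_tidal  ⇒  d = (2GMr / a_tidal)^(1/3)
d = (2 × 6.674×10⁻¹¹ × (2.8 × 10³⁰) × (3.0) / (160))^(1/3)
  = 1.9 × 10⁶ m

1.9 × 10⁶ m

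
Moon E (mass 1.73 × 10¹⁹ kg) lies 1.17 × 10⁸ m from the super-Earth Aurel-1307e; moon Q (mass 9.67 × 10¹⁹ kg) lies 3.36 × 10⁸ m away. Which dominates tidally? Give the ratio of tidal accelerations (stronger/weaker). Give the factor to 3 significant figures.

Tidal acceleration ∝ M/d³, so compare M/d³ for each.
Moon E: (1.73 × 10¹⁹) / (1.17 × 10⁸)³ = 1.080 × 10⁻⁵
Moon Q: (9.67 × 10¹⁹) / (3.36 × 10⁸)³ = 2.549 × 10⁻⁶
Ratio (larger/smaller) = 4.24

Moon E, by a factor of ≈ 4.24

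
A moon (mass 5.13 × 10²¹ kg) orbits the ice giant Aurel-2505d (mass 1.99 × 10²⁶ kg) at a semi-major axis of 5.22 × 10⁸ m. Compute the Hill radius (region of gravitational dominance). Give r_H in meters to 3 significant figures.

1.07 × 10⁷ m

r_H ≈ a (m/3M)^(1/3)
    = (5.22 × 10⁸) × (5.13 × 10²¹ / (3 × 1.99 × 10²⁶))^(1/3)
    = 1.07 × 10⁷ m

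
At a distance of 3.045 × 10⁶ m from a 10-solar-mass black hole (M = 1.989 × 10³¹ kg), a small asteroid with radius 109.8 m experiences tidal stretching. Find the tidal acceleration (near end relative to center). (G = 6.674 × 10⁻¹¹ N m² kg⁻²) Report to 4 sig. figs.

1.033 × 10⁴ m/s²

Δg = 2GMr/d³
   = 2 × (6.674 × 10⁻¹¹) × (1.989 × 10³¹) × (109.8) / (3.045 × 10⁶)³
   = 1.033 × 10⁴ m/s²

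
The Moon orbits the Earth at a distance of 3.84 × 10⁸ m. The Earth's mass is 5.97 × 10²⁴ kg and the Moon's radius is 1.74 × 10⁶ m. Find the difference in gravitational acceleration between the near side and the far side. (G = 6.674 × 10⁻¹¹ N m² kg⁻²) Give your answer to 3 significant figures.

4.90 × 10⁻⁵ m/s²

Δa = 4GMr/d³
   = 4 × (6.674 × 10⁻¹¹) × (5.97 × 10²⁴) × (1.74 × 10⁶) / (3.84 × 10⁸)³
   = 4.90 × 10⁻⁵ m/s²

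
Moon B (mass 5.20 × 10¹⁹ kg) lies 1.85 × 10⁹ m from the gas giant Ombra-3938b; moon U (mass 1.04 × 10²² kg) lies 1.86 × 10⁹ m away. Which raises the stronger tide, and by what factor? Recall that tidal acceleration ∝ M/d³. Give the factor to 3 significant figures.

Moon U, by a factor of ≈ 197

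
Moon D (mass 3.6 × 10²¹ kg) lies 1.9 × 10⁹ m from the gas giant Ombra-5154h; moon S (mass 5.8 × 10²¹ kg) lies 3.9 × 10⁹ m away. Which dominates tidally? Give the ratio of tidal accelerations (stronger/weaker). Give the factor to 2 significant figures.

Moon D, by a factor of ≈ 5.4

Tidal acceleration ∝ M/d³, so compare M/d³ for each.
Moon D: (3.6 × 10²¹) / (1.9 × 10⁹)³ = 5.249 × 10⁻⁷
Moon S: (5.8 × 10²¹) / (3.9 × 10⁹)³ = 9.778 × 10⁻⁸
Ratio (larger/smaller) = 5.4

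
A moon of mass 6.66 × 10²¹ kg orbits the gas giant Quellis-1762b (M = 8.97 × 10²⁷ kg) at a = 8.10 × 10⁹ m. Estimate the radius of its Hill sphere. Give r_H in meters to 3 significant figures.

r_H ≈ a (m/3M)^(1/3)
    = (8.10 × 10⁹) × (6.66 × 10²¹ / (3 × 8.97 × 10²⁷))^(1/3)
    = 5.09 × 10⁷ m

5.09 × 10⁷ m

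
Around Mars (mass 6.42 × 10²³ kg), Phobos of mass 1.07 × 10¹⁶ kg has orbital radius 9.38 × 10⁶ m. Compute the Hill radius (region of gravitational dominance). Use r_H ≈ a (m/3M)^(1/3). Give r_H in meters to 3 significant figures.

r_H ≈ a (m/3M)^(1/3)
    = (9.38 × 10⁶) × (1.07 × 10¹⁶ / (3 × 6.42 × 10²³))^(1/3)
    = 1.66 × 10⁴ m

1.66 × 10⁴ m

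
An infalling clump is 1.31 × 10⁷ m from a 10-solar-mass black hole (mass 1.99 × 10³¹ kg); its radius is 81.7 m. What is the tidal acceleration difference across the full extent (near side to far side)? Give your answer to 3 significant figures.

1.93 × 10² m/s²

a_tidal = 4GMr/d³
        = 4 × (6.674 × 10⁻¹¹) × (1.99 × 10³¹) × (81.7) / (1.31 × 10⁷)³
        = 1.93 × 10² m/s²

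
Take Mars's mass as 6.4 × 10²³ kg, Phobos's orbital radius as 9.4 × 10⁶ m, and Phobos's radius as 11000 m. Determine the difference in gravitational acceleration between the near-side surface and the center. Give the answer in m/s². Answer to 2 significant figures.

Δa = 2GMr/d³
   = 2 × (6.674 × 10⁻¹¹) × (6.4 × 10²³) × (11000) / (9.4 × 10⁶)³
   = 1.1 × 10⁻³ m/s²

1.1 × 10⁻³ m/s²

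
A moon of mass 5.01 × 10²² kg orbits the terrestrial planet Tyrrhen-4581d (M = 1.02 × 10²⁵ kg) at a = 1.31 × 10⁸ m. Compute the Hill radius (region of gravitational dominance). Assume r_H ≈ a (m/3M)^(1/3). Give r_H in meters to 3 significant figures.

r_H ≈ a (m/3M)^(1/3)
    = (1.31 × 10⁸) × (5.01 × 10²² / (3 × 1.02 × 10²⁵))^(1/3)
    = 1.54 × 10⁷ m

1.54 × 10⁷ m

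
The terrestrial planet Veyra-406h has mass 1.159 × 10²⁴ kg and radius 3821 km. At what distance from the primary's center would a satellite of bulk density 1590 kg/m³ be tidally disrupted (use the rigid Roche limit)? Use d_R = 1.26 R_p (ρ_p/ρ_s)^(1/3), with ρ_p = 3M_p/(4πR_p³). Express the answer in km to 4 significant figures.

7035 km

ρ_p = 3M_p/(4πR_p³) = 3 × (1.159 × 10²⁴) / (4π × (3.821 × 10⁶ m)³) = 4960 kg/m³
d_R = 1.26 × 3821 km × (4960/1590)^(1/3)
    = 7035 km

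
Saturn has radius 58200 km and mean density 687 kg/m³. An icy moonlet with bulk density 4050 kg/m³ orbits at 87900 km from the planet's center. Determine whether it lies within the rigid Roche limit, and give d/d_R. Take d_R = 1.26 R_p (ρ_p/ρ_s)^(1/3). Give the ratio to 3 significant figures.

outside; d/d_R ≈ 2.17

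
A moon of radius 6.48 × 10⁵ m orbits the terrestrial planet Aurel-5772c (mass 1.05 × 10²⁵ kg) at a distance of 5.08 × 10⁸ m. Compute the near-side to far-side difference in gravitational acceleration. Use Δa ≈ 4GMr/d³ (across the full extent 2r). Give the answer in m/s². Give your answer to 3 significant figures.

a_tidal = 4GMr/d³
        = 4 × (6.674 × 10⁻¹¹) × (1.05 × 10²⁵) × (6.48 × 10⁵) / (5.08 × 10⁸)³
        = 1.39 × 10⁻⁵ m/s²

1.39 × 10⁻⁵ m/s²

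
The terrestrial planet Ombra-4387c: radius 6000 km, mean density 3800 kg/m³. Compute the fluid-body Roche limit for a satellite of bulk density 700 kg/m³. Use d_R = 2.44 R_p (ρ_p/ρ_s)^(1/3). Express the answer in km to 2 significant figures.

26000 km

d_R = 2.44 × 6000 km × (3800/700)^(1/3)
    = 26000 km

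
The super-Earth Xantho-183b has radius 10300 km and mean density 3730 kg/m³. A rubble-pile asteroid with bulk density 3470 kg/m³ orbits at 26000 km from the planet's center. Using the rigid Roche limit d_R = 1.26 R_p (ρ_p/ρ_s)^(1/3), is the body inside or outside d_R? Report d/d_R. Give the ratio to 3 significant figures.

outside; d/d_R ≈ 1.96

d_R = 1.26 × (10300 km) × (3730/3470)^(1/3) = 13290 km
d/d_R = (26000) / (13290) = 1.96
Since d/d_R > 1, the body is outside the Roche limit.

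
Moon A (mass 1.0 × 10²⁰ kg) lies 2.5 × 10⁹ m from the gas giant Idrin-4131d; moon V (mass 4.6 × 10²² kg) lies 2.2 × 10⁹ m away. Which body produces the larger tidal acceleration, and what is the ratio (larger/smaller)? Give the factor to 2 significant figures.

Moon V, by a factor of ≈ 680

Tidal acceleration ∝ M/d³, so compare M/d³ for each.
Moon A: (1.0 × 10²⁰) / (2.5 × 10⁹)³ = 6.400 × 10⁻⁹
Moon V: (4.6 × 10²²) / (2.2 × 10⁹)³ = 4.320 × 10⁻⁶
Ratio (larger/smaller) = 680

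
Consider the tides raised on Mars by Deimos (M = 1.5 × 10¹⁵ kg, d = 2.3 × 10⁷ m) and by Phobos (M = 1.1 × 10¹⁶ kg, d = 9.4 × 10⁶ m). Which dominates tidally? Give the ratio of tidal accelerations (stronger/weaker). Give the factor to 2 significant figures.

Tidal stretch scales as M/d³; compute that for each body.
Deimos: (1.5 × 10¹⁵) / (2.3 × 10⁷)³ = 1.233 × 10⁻⁷
Phobos: (1.1 × 10¹⁶) / (9.4 × 10⁶)³ = 1.324 × 10⁻⁵
Ratio (larger/smaller) = 110

Phobos, by a factor of ≈ 110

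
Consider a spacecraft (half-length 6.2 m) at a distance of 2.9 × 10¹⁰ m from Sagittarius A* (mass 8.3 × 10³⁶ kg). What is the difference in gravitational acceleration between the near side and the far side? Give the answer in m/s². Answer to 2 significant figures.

The field gradient is 2GM/d³; across the full diameter 2r the difference is 4GMr/d³.
Δa = 4GMr/d³
   = 4 × (6.674 × 10⁻¹¹) × (8.3 × 10³⁶) × (6.2) / (2.9 × 10¹⁰)³
   = 5.6 × 10⁻⁴ m/s²

5.6 × 10⁻⁴ m/s²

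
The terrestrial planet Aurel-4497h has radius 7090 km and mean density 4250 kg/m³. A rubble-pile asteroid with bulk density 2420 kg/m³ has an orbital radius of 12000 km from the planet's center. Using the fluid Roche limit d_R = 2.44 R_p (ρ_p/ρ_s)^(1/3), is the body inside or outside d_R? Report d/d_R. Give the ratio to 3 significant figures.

d_R = 2.44 × (7090 km) × (4250/2420)^(1/3) = 20870 km
d/d_R = (12000) / (20870) = 0.575
Since d/d_R < 1, the body is inside the Roche limit.

inside; d/d_R ≈ 0.575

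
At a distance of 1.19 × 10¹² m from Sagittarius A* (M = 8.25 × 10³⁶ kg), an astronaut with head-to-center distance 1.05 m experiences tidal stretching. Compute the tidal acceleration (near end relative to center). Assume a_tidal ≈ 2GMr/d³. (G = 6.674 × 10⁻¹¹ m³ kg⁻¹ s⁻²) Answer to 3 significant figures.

6.86 × 10⁻¹⁰ m/s²

Δg = 2GMr/d³
   = 2 × (6.674 × 10⁻¹¹) × (8.25 × 10³⁶) × (1.05) / (1.19 × 10¹²)³
   = 6.86 × 10⁻¹⁰ m/s²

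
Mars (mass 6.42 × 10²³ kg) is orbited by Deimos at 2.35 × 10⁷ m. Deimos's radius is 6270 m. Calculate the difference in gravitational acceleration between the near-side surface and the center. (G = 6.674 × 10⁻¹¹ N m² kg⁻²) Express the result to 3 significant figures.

4.14 × 10⁻⁵ m/s²

Differencing GM/(d−r)² and GM/d² to first order in r/d gives 2GMr/d³.
Δa = 2GMr/d³
   = 2 × (6.674 × 10⁻¹¹) × (6.42 × 10²³) × (6270) / (2.35 × 10⁷)³
   = 4.14 × 10⁻⁵ m/s²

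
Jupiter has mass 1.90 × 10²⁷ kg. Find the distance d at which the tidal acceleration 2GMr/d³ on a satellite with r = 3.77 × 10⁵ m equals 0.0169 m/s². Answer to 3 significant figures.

1.78 × 10⁸ m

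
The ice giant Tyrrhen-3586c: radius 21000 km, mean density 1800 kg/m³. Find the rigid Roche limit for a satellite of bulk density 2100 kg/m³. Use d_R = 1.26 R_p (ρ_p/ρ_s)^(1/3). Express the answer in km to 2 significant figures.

d_R = 1.26 × 21000 km × (1800/2100)^(1/3)
    = 25000 km

25000 km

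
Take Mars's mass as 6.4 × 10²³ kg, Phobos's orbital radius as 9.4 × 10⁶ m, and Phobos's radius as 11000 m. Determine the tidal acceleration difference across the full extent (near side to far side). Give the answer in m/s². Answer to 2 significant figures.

2.3 × 10⁻³ m/s²

The field gradient is 2GM/d³; across the full diameter 2r the difference is 4GMr/d³.
a_tidal = 4GMr/d³
        = 4 × (6.674 × 10⁻¹¹) × (6.4 × 10²³) × (11000) / (9.4 × 10⁶)³
        = 2.3 × 10⁻³ m/s²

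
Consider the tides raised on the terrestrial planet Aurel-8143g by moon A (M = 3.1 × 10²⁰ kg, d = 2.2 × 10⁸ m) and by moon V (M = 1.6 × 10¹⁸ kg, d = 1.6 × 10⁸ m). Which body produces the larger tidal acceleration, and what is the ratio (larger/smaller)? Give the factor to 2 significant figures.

Tidal acceleration ∝ M/d³, so compare M/d³ for each.
Moon A: (3.1 × 10²⁰) / (2.2 × 10⁸)³ = 2.911 × 10⁻⁵
Moon V: (1.6 × 10¹⁸) / (1.6 × 10⁸)³ = 3.906 × 10⁻⁷
Ratio (larger/smaller) = 75

Moon A, by a factor of ≈ 75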